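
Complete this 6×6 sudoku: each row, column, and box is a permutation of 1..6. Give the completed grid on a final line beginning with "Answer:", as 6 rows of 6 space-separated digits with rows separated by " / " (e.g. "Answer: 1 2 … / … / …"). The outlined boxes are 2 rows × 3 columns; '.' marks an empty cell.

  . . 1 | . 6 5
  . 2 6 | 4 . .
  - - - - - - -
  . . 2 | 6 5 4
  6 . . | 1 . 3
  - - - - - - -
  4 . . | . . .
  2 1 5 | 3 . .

Step 1. [r5c6∈{1,2,6}] in col 6, 2 fits only at r5c6, so r5c6=2.
Step 2. [r3c2∈{3}] nothing but 3 survives at r3c2 ⇒ r3c2=3.
Step 3. [r2c5∈{1,3}] in col 5, 3 fits only at r2c5 ⇒ r2c5=3.
Step 4. [r1c2∈{4}] r1c2 has the single candidate 4 ⇒ r1c2=4.
Step 5. [r5c3∈{3}] nothing but 3 survives at r5c3. So r5c3=3.
Step 6. [r1c4∈{2}] nothing but 2 survives at r1c4, so r1c4=2.
Step 7. [r2c1∈{5}] nothing but 5 survives at r2c1. So r2c1=5.
Step 8. [r4c2∈{5}] r4c2 has the single candidate 5, so r4c2=5.
Step 9. [r3c1∈{1}] nothing but 1 survives at r3c1 ⇒ r3c1=1.
Step 10. [r5c2∈{6}] nothing but 6 survives at r5c2. So r5c2=6.
Step 11. [r1c1∈{3}] r1c1's peers cover all but 3. So r1c1=3.
Step 12. [r5c4∈{5}] r5c4 has the single candidate 5, so r5c4=5.
Step 13. [r5c5∈{1}] only 1 remains possible at r5c5. So r5c5=1.
Step 14. [r4c5∈{2}] nothing but 2 survives at r4c5, so r4c5=2.
Step 15. [r2c6∈{1}] nothing but 1 survives at r2c6. So r2c6=1.
Step 16. [r6c6∈{6}] nothing but 6 survives at r6c6 ⇒ r6c6=6.
Step 17. [r4c3∈{4}] r4c3 has the single candidate 4, so r4c3=4.
Step 18. [r6c5∈{4}] nothing but 4 survives at r6c5. So r6c5=4.

Answer: 3 4 1 2 6 5 / 5 2 6 4 3 1 / 1 3 2 6 5 4 / 6 5 4 1 2 3 / 4 6 3 5 1 2 / 2 1 5 3 4 6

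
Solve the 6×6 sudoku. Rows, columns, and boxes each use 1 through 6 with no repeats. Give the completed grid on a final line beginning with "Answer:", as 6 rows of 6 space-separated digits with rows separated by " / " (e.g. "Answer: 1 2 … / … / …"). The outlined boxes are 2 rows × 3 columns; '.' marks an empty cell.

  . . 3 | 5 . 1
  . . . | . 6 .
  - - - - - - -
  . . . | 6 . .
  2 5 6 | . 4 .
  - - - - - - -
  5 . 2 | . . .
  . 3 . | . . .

Step 1. [r4c6∈{3}] only 3 remains possible at r4c6 ⇒ r4c6=3.
Step 2. [r1c5∈{2}] only 2 remains possible at r1c5, so r1c5=2.
Step 3. [r2c6∈{4}] only 4 remains possible at r2c6, so r2c6=4.
Step 4. [r2c1∈{1}] r2c1's peers cover all but 1 ⇒ r2c1=1.
Step 5. [r4c4∈{1}] r4c4 has the single candidate 1 ⇒ r4c4=1.
Step 6. [r6c4∈{2,4}] r6c4 is the only open cell in col 4 admitting 2 ⇒ r6c4=2.
Step 7. [r5c4∈{3,4}] col 4 places 4 nowhere but r5c4, so r5c4=4.
Step 8. [r3c5∈{5}] only 5 remains possible at r3c5 ⇒ r3c5=5.
Step 9. [r5c6∈{6}] only 6 remains possible at r5c6, so r5c6=6.
Step 10. [r5c2∈{1}] r5c2 is down to just 1, so r5c2=1.
Step 11. [r3c2∈{4}] r3c2's peers cover all but 4, so r3c2=4.
Step 12. [r6c1∈{4,6}] 6 has one home in row 6: r6c1 ⇒ r6c1=6.
Step 13. [r1c2∈{6}] r1c2 has the single candidate 6 ⇒ r1c2=6.
Step 14. [r2c2∈{2}] r2c2 has the single candidate 2. So r2c2=2.
Step 15. [r1c1∈{4}] r1c1's peers cover all but 4 ⇒ r1c1=4.
Step 16. [r6c6∈{5}] r6c6 has the single candidate 5 ⇒ r6c6=5.
Step 17. [r3c1∈{3}] r3c1 has the single candidate 3 ⇒ r3c1=3.
Step 18. [r3c6∈{2}] r3c6 is down to just 2. So r3c6=2.
Step 19. [r3c3∈{1}] nothing but 1 survives at r3c3, so r3c3=1.
Step 20. [r2c4∈{3}] only 3 remains possible at r2c4, so r2c4=3.
Step 21. [r5c5∈{3}] r5c5's peers cover all but 3 ⇒ r5c5=3.
Step 22. [r6c5∈{1}] r6c5 has the single candidate 1, so r6c5=1.
Step 23. [r6c3∈{4}] only 4 remains possible at r6c3 ⇒ r6c3=4.
Step 24. [r2c3∈{5}] nothing but 5 survives at r2c3, so r2c3=5.

Answer: 4 6 3 5 2 1 / 1 2 5 3 6 4 / 3 4 1 6 5 2 / 2 5 6 1 4 3 / 5 1 2 4 3 6 / 6 3 4 2 1 5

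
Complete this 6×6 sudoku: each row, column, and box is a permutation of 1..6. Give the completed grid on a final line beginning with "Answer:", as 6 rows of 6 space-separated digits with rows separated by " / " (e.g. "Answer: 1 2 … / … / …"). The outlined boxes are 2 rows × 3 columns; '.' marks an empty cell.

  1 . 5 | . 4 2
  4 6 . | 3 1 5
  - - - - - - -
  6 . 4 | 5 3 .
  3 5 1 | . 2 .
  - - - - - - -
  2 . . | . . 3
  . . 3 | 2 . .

Step 1. [r5c4∈{1,4,6}] r5c4 is the only open cell in col 4 admitting 1, so r5c4=1.
Step 2. [r6c6∈{4,6}] in box 6, 4 fits only at r6c6 ⇒ r6c6=4.
Step 3. [r5c5∈{5,6}] 5 has one home in row 5: r5c5. So r5c5=5.
Step 4. [r1c4∈{6}] nothing but 6 survives at r1c4 ⇒ r1c4=6.
Step 5. [r6c5∈{6}] nothing but 6 survives at r6c5. So r6c5=6.
Step 6. [r3c6∈{1}] r3c6's peers cover all but 1, so r3c6=1.
Step 7. [r5c2∈{4}] nothing but 4 survives at r5c2, so r5c2=4.
Step 8. [r1c2∈{3}] r1c2 is down to just 3, so r1c2=3.
Step 9. [r4c6∈{6}] r4c6's peers cover all but 6. So r4c6=6.
Step 10. [r2c3∈{2}] only 2 remains possible at r2c3, so r2c3=2.
Step 11. [r6c2∈{1}] r6c2's peers cover all but 1. So r6c2=1.
Step 12. [r5c3∈{6}] r5c3's peers cover all but 6. So r5c3=6.
Step 13. [r4c4∈{4}] only 4 remains possible at r4c4. So r4c4=4.
Step 14. [r3c2∈{2}] r3c2 has the single candidate 2, so r3c2=2.
Step 15. [r6c1∈{5}] nothing but 5 survives at r6c1. So r6c1=5.

Answer: 1 3 5 6 4 2 / 4 6 2 3 1 5 / 6 2 4 5 3 1 / 3 5 1 4 2 6 / 2 4 6 1 5 3 / 5 1 3 2 6 4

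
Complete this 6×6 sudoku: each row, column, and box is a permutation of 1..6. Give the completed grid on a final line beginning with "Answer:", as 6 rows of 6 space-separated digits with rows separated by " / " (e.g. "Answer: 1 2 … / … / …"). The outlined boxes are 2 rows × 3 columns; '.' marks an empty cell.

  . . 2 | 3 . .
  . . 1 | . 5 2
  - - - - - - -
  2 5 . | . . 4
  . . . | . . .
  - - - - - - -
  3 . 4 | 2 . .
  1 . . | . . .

Step 1. [r5c2∈{6}] r5c2 is down to just 6 ⇒ r5c2=6.
Step 2. [r4c2∈{1,3,4}] col 2 places 1 nowhere but r4c2, so r4c2=1.
Step 3. [r5c6∈{1,5}] row 5 places 5 nowhere but r5c6 ⇒ r5c6=5.
Step 4. [r1c2∈{4}] nothing but 4 survives at r1c2. So r1c2=4.
Step 5. [r2c1∈{6}] r2c1 has the single candidate 6. So r2c1=6.
Step 6. [r6c5∈{3,4,6}] r6c5 is the only open cell in col 5 admitting 4, so r6c5=4.
Step 7. [r6c4∈{6}] nothing but 6 survives at r6c4. So r6c4=6.
Step 8. [r1c6∈{1,6}] in col 6, 1 fits only at r1c6. So r1c6=1.
Step 9. [r4c6∈{3,6}] col 6 places 6 nowhere but r4c6, so r4c6=6.
Step 10. [r4c3∈{3}] r4c3 is down to just 3 ⇒ r4c3=3.
Step 11. [r3c4∈{1}] r3c4 has the single candidate 1. So r3c4=1.
Step 12. [r1c5∈{6}] r1c5's peers cover all but 6, so r1c5=6.
Step 13. [r2c4∈{4}] only 4 remains possible at r2c4. So r2c4=4.
Step 14. [r5c5∈{1}] r5c5 has the single candidate 1, so r5c5=1.
Step 15. [r2c2∈{3}] only 3 remains possible at r2c2. So r2c2=3.
Step 16. [r6c6∈{3}] only 3 remains possible at r6c6. So r6c6=3.
Step 17. [r3c5∈{3}] r3c5 is down to just 3, so r3c5=3.
Step 18. [r4c1∈{4}] nothing but 4 survives at r4c1, so r4c1=4.
Step 19. [r6c2∈{2}] only 2 remains possible at r6c2, so r6c2=2.
Step 20. [r4c4∈{5}] r4c4's peers cover all but 5 ⇒ r4c4=5.
Step 21. [r3c3∈{6}] r3c3 is down to just 6, so r3c3=6.
Step 22. [r6c3∈{5}] only 5 remains possible at r6c3, so r6c3=5.
Step 23. [r1c1∈{5}] r1c1 has the single candidate 5 ⇒ r1c1=5.
Step 24. [r4c5∈{2}] only 2 remains possible at r4c5, so r4c5=2.

Answer: 5 4 2 3 6 1 / 6 3 1 4 5 2 / 2 5 6 1 3 4 / 4 1 3 5 2 6 / 3 6 4 2 1 5 / 1 2 5 6 4 3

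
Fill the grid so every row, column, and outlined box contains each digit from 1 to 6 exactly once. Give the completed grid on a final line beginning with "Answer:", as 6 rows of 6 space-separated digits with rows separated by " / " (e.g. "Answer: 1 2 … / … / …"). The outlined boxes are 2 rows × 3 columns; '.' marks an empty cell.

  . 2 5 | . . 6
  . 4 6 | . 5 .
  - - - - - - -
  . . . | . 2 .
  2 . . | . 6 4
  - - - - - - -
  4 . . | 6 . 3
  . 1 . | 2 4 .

Step 1. [r1c5∈{1,3}] col 5 places 3 nowhere but r1c5, so r1c5=3.
Step 2. [r2c4∈{1}] r2c4's peers cover all but 1, so r2c4=1.
Step 3. [r5c2∈{5}] r5c2 is down to just 5. So r5c2=5.
Step 4. [r3c1∈{1,3,5,6}] in col 1, 5 fits only at r3c1 ⇒ r3c1=5.
Step 5. [r4c2∈{3}] r4c2 has the single candidate 3, so r4c2=3.
Step 6. [r6c3∈{3}] r6c3 has the single candidate 3. So r6c3=3.
Step 7. [r4c3∈{1}] r4c3 has the single candidate 1 ⇒ r4c3=1.
Step 8. [r3c6∈{1}] r3c6 is down to just 1, so r3c6=1.
Step 9. [r6c6∈{5}] r6c6's peers cover all but 5. So r6c6=5.
Step 10. [r3c4∈{3}] only 3 remains possible at r3c4, so r3c4=3.
Step 11. [r3c2∈{6}] nothing but 6 survives at r3c2, so r3c2=6.
Step 12. [r2c1∈{3}] r2c1's peers cover all but 3 ⇒ r2c1=3.
Step 13. [r2c6∈{2}] r2c6 is down to just 2 ⇒ r2c6=2.
Step 14. [r6c1∈{6}] r6c1 has the single candidate 6, so r6c1=6.
Step 15. [r1c4∈{4}] r1c4 has the single candidate 4. So r1c4=4.
Step 16. [r5c3∈{2}] nothing but 2 survives at r5c3. So r5c3=2.
Step 17. [r3c3∈{4}] r3c3's peers cover all but 4, so r3c3=4.
Step 18. [r5c5∈{1}] r5c5's peers cover all but 1 ⇒ r5c5=1.
Step 19. [r4c4∈{5}] r4c4's peers cover all but 5 ⇒ r4c4=5.
Step 20. [r1c1∈{1}] nothing but 1 survives at r1c1 ⇒ r1c1=1.

Answer: 1 2 5 4 3 6 / 3 4 6 1 5 2 / 5 6 4 3 2 1 / 2 3 1 5 6 4 / 4 5 2 6 1 3 / 6 1 3 2 4 5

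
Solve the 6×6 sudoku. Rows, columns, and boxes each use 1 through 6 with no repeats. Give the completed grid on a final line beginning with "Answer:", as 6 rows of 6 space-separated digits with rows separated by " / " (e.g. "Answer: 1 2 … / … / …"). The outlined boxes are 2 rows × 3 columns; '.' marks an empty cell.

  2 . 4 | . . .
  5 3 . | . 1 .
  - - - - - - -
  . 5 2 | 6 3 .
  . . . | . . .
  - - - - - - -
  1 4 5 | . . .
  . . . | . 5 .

Step 1. [r4c3∈{1,3,6}] 1 has one home in col 3: r4c3. So r4c3=1.
Step 2. [r4c5∈{2,4}] r4c5 is the only open cell in col 5 admitting 4, so r4c5=4.
Step 3. [r5c5∈{2,6}] 2 has one home in col 5: r5c5, so r5c5=2.
Step 4. [r6c3∈{3,6}] across col 3, 3 lands solely at r6c3. So r6c3=3.
Step 5. [r5c6∈{3,6}] across row 5, 6 lands solely at r5c6. So r5c6=6.
Step 6. [r4c2∈{6}] r4c2 has the single candidate 6. So r4c2=6.
Step 7. [r6c4∈{1,4}] 1 has one home in col 4: r6c4. So r6c4=1.
Step 8. [r1c6∈{3,5}] 3 has one home in col 6: r1c6. So r1c6=3.
Step 9. [r2c4∈{2,4}] across col 4, 4 lands solely at r2c4, so r2c4=4.
Step 10. [r4c6∈{2,5}] col 6 places 5 nowhere but r4c6. So r4c6=5.
Step 11. [r2c3∈{6}] only 6 remains possible at r2c3 ⇒ r2c3=6.
Step 12. [r3c6∈{1}] r3c6 has the single candidate 1. So r3c6=1.
Step 13. [r2c6∈{2}] r2c6 has the single candidate 2 ⇒ r2c6=2.
Step 14. [r6c2∈{2}] r6c2 is down to just 2, so r6c2=2.
Step 15. [r4c1∈{3}] only 3 remains possible at r4c1, so r4c1=3.
Step 16. [r1c5∈{6}] r1c5 has the single candidate 6, so r1c5=6.
Step 17. [r5c4∈{3}] nothing but 3 survives at r5c4, so r5c4=3.
Step 18. [r1c4∈{5}] nothing but 5 survives at r1c4. So r1c4=5.
Step 19. [r1c2∈{1}] r1c2 has the single candidate 1, so r1c2=1.
Step 20. [r6c1∈{6}] r6c1 has the single candidate 6, so r6c1=6.
Step 21. [r3c1∈{4}] r3c1 is down to just 4 ⇒ r3c1=4.
Step 22. [r4c4∈{2}] r4c4 has the single candidate 2, so r4c4=2.
Step 23. [r6c6∈{4}] r6c6's peers cover all but 4. So r6c6=4.

Answer: 2 1 4 5 6 3 / 5 3 6 4 1 2 / 4 5 2 6 3 1 / 3 6 1 2 4 5 / 1 4 5 3 2 6 / 6 2 3 1 5 4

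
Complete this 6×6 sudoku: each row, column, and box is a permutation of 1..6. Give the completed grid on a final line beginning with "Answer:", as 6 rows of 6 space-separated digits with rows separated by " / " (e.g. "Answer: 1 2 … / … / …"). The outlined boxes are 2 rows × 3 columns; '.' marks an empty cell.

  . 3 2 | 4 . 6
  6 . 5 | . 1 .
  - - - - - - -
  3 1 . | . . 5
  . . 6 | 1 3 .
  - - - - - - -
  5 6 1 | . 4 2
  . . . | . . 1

Step 1. [r6c4∈{3,5,6}] 5 has one home in col 4: r6c4. So r6c4=5.
Step 2. [r3c3∈{4}] r3c3's peers cover all but 4. So r3c3=4.
Step 3. [r3c4∈{2,6}] col 4 places 6 nowhere but r3c4 ⇒ r3c4=6.
Step 4. [r6c1∈{2,4}] col 1 places 4 nowhere but r6c1. So r6c1=4.
Step 5. [r2c6∈{3}] r2c6's peers cover all but 3. So r2c6=3.
Step 6. [r4c1∈{2}] nothing but 2 survives at r4c1. So r4c1=2.
Step 7. [r4c6∈{4}] r4c6 has the single candidate 4, so r4c6=4.
Step 8. [r2c4∈{2}] r2c4's peers cover all but 2 ⇒ r2c4=2.
Step 9. [r6c2∈{2}] r6c2 is down to just 2, so r6c2=2.
Step 10. [r1c5∈{5}] nothing but 5 survives at r1c5, so r1c5=5.
Step 11. [r2c2∈{4}] r2c2 is down to just 4, so r2c2=4.
Step 12. [r5c4∈{3}] only 3 remains possible at r5c4 ⇒ r5c4=3.
Step 13. [r4c2∈{5}] r4c2 is down to just 5 ⇒ r4c2=5.
Step 14. [r3c5∈{2}] only 2 remains possible at r3c5 ⇒ r3c5=2.
Step 15. [r6c3∈{3}] r6c3 is down to just 3 ⇒ r6c3=3.
Step 16. [r1c1∈{1}] r1c1 is down to just 1 ⇒ r1c1=1.
Step 17. [r6c5∈{6}] only 6 remains possible at r6c5. So r6c5=6.

Answer: 1 3 2 4 5 6 / 6 4 5 2 1 3 / 3 1 4 6 2 5 / 2 5 6 1 3 4 / 5 6 1 3 4 2 / 4 2 3 5 6 1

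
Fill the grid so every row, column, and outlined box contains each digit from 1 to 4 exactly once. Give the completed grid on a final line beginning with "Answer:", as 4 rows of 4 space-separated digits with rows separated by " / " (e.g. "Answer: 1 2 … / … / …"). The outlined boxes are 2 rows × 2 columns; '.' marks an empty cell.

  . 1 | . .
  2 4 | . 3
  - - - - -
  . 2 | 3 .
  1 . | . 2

Step 1. [r1c4∈{4}] only 4 remains possible at r1c4 ⇒ r1c4=4.
Step 2. [r3c4∈{1}] r3c4's peers cover all but 1. So r3c4=1.
Step 3. [r4c3∈{4}] r4c3 is down to just 4, so r4c3=4.
Step 4. [r1c3∈{2}] r1c3 has the single candidate 2 ⇒ r1c3=2.
Step 5. [r2c3∈{1}] r2c3 has the single candidate 1 ⇒ r2c3=1.
Step 6. [r3c1∈{4}] nothing but 4 survives at r3c1, so r3c1=4.
Step 7. [r1c1∈{3}] r1c1 has the single candidate 3, so r1c1=3.
Step 8. [r4c2∈{3}] nothing but 3 survives at r4c2. So r4c2=3.

Answer: 3 1 2 4 / 2 4 1 3 / 4 2 3 1 / 1 3 4 2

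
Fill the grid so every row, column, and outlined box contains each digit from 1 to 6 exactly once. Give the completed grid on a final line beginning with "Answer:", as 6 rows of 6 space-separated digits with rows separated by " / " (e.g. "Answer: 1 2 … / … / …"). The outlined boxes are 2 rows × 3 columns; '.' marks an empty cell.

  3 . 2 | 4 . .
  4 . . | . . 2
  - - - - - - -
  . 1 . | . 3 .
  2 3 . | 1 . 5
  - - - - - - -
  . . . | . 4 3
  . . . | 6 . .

Step 1. [r2c3∈{1,5,6}] r2c3 is the only open cell in box 1 admitting 1, so r2c3=1.
Step 2. [r4c5∈{6}] only 6 remains possible at r4c5 ⇒ r4c5=6.
Step 3. [r2c5∈{5}] nothing but 5 survives at r2c5, so r2c5=5.
Step 4. [r5c4∈{2,5}] across col 4, 5 lands solely at r5c4 ⇒ r5c4=5.
Step 5. [r5c3∈{6}] r5c3's peers cover all but 6, so r5c3=6.
Step 6. [r6c6∈{1}] nothing but 1 survives at r6c6. So r6c6=1.
Step 7. [r6c2∈{2,4,5}] col 2 places 4 nowhere but r6c2 ⇒ r6c2=4.
Step 8. [r6c1∈{5}] r6c1 is down to just 5 ⇒ r6c1=5.
Step 9. [r1c2∈{5,6}] in row 1, 5 fits only at r1c2. So r1c2=5.
Step 10. [r3c6∈{4}] r3c6 has the single candidate 4 ⇒ r3c6=4.
Step 11. [r3c1∈{6}] only 6 remains possible at r3c1. So r3c1=6.
Step 12. [r2c2∈{6}] r2c2 has the single candidate 6. So r2c2=6.
Step 13. [r3c3∈{5}] nothing but 5 survives at r3c3 ⇒ r3c3=5.
Step 14. [r3c4∈{2}] r3c4 is down to just 2, so r3c4=2.
Step 15. [r5c2∈{2}] only 2 remains possible at r5c2, so r5c2=2.
Step 16. [r1c6∈{6}] r1c6 has the single candidate 6. So r1c6=6.
Step 17. [r6c5∈{2}] r6c5 has the single candidate 2, so r6c5=2.
Step 18. [r1c5∈{1}] nothing but 1 survives at r1c5. So r1c5=1.
Step 19. [r6c3∈{3}] only 3 remains possible at r6c3. So r6c3=3.
Step 20. [r5c1∈{1}] r5c1's peers cover all but 1. So r5c1=1.
Step 21. [r4c3∈{4}] r4c3 has the single candidate 4, so r4c3=4.
Step 22. [r2c4∈{3}] r2c4's peers cover all but 3, so r2c4=3.

Answer: 3 5 2 4 1 6 / 4 6 1 3 5 2 / 6 1 5 2 3 4 / 2 3 4 1 6 5 / 1 2 6 5 4 3 / 5 4 3 6 2 1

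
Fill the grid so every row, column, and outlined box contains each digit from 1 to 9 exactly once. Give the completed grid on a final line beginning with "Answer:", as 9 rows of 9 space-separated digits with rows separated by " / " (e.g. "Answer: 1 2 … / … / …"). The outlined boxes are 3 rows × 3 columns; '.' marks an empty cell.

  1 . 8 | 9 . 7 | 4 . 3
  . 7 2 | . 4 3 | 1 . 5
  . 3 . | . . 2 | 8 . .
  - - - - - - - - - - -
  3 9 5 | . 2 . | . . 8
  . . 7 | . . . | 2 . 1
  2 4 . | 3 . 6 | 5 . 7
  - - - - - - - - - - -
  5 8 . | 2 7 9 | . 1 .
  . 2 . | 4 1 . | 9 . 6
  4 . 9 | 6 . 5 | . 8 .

Step 1. [r5c8∈{3,4,6,9}] in row 5, 3 fits only at r5c8 ⇒ r5c8=3.
Step 2. [r6c5∈{8,9}] across row 6, 8 lands solely at r6c5. So r6c5=8.
Step 3. [r3c9∈{9}] only 9 remains possible at r3c9 ⇒ r3c9=9.
Step 4. [r3c1∈{6}] r3c1's peers cover all but 6 ⇒ r3c1=6.
Step 5. [r3c5∈{5}] r3c5 is down to just 5 ⇒ r3c5=5.
Step 6. [r4c8∈{4,6}] across col 8, 4 lands solely at r4c8, so r4c8=4.
Step 7. [r9c7∈{3,7}] r9c7 is the only open cell in row 9 admitting 7 ⇒ r9c7=7.
Step 8. [r4c6∈{1}] r4c6 has the single candidate 1, so r4c6=1.
Step 9. [r2c8∈{6}] only 6 remains possible at r2c8 ⇒ r2c8=6.
Step 10. [r7c7∈{3}] r7c7 is down to just 3. So r7c7=3.
Step 11. [r5c4∈{5}] only 5 remains possible at r5c4. So r5c4=5.
Step 12. [r8c3∈{3}] r8c3's peers cover all but 3, so r8c3=3.
Step 13. [r8c1∈{7}] r8c1 is down to just 7 ⇒ r8c1=7.
Step 14. [r1c8∈{2}] r1c8's peers cover all but 2, so r1c8=2.
Step 15. [r7c9∈{4}] r7c9's peers cover all but 4. So r7c9=4.
Step 16. [r9c5∈{3}] only 3 remains possible at r9c5 ⇒ r9c5=3.
Step 17. [r6c8∈{9}] r6c8 is down to just 9, so r6c8=9.
Step 18. [r8c8∈{5}] r8c8's peers cover all but 5, so r8c8=5.
Step 19. [r4c4∈{7}] only 7 remains possible at r4c4, so r4c4=7.
Step 20. [r9c2∈{1}] r9c2 is down to just 1, so r9c2=1.
Step 21. [r7c3∈{6}] r7c3 has the single candidate 6. So r7c3=6.
Step 22. [r3c8∈{7}] only 7 remains possible at r3c8 ⇒ r3c8=7.
Step 23. [r8c6∈{8}] only 8 remains possible at r8c6 ⇒ r8c6=8.
Step 24. [r9c9∈{2}] nothing but 2 survives at r9c9, so r9c9=2.
Step 25. [r3c3∈{4}] r3c3's peers cover all but 4. So r3c3=4.
Step 26. [r2c1∈{9}] nothing but 9 survives at r2c1 ⇒ r2c1=9.
Step 27. [r5c6∈{4}] r5c6 is down to just 4. So r5c6=4.
Step 28. [r3c4∈{1}] nothing but 1 survives at r3c4, so r3c4=1.
Step 29. [r1c5∈{6}] r1c5 has the single candidate 6, so r1c5=6.
Step 30. [r5c5∈{9}] only 9 remains possible at r5c5 ⇒ r5c5=9.
Step 31. [r1c2∈{5}] r1c2 is down to just 5 ⇒ r1c2=5.
Step 32. [r2c4∈{8}] r2c4's peers cover all but 8. So r2c4=8.
Step 33. [r5c1∈{8}] nothing but 8 survives at r5c1, so r5c1=8.
Step 34. [r4c7∈{6}] only 6 remains possible at r4c7 ⇒ r4c7=6.
Step 35. [r6c3∈{1}] r6c3's peers cover all but 1 ⇒ r6c3=1.
Step 36. [r5c2∈{6}] r5c2 is down to just 6 ⇒ r5c2=6.

Answer: 1 5 8 9 6 7 4 2 3 / 9 7 2 8 4 3 1 6 5 / 6 3 4 1 5 2 8 7 9 / 3 9 5 7 2 1 6 4 8 / 8 6 7 5 9 4 2 3 1 / 2 4 1 3 8 6 5 9 7 / 5 8 6 2 7 9 3 1 4 / 7 2 3 4 1 8 9 5 6 / 4 1 9 6 3 5 7 8 2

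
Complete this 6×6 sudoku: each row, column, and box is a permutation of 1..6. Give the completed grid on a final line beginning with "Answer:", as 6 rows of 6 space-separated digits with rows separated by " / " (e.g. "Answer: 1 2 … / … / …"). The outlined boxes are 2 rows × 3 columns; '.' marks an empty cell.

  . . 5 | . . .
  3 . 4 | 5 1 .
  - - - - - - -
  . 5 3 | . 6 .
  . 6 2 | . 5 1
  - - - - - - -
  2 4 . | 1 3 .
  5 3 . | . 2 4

Step 1. [r2c6∈{2,6}] across row 2, 6 lands solely at r2c6. So r2c6=6.
Step 2. [r3c1∈{1,4}] in row 3, 1 fits only at r3c1. So r3c1=1.
Step 3. [r3c4∈{2,4}] r3c4 is the only open cell in row 3 admitting 4. So r3c4=4.
Step 4. [r1c4∈{2,3}] across col 4, 2 lands solely at r1c4 ⇒ r1c4=2.
Step 5. [r6c4∈{6}] r6c4 is down to just 6, so r6c4=6.
Step 6. [r4c4∈{3}] r4c4's peers cover all but 3. So r4c4=3.
Step 7. [r5c6∈{5}] r5c6 has the single candidate 5. So r5c6=5.
Step 8. [r1c1∈{6}] r1c1 is down to just 6 ⇒ r1c1=6.
Step 9. [r1c6∈{3}] r1c6 is down to just 3 ⇒ r1c6=3.
Step 10. [r5c3∈{6}] only 6 remains possible at r5c3 ⇒ r5c3=6.
Step 11. [r1c5∈{4}] r1c5 has the single candidate 4 ⇒ r1c5=4.
Step 12. [r3c6∈{2}] r3c6 is down to just 2. So r3c6=2.
Step 13. [r6c3∈{1}] only 1 remains possible at r6c3 ⇒ r6c3=1.
Step 14. [r4c1∈{4}] r4c1 is down to just 4, so r4c1=4.
Step 15. [r1c2∈{1}] r1c2's peers cover all but 1, so r1c2=1.
Step 16. [r2c2∈{2}] r2c2's peers cover all but 2 ⇒ r2c2=2.

Answer: 6 1 5 2 4 3 / 3 2 4 5 1 6 / 1 5 3 4 6 2 / 4 6 2 3 5 1 / 2 4 6 1 3 5 / 5 3 1 6 2 4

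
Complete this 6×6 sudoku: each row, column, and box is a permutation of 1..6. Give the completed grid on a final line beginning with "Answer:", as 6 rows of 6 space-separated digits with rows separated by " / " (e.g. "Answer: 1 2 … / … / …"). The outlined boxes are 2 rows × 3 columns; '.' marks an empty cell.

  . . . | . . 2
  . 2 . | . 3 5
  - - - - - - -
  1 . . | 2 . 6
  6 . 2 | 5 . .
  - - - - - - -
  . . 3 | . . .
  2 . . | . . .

Step 1. [r3c5∈{4}] nothing but 4 survives at r3c5, so r3c5=4.
Step 2. [r2c1∈{4}] only 4 remains possible at r2c1. So r2c1=4.
Step 3. [r6c3∈{1,4,5,6}] in col 3, 4 fits only at r6c3, so r6c3=4.
Step 4. [r5c1∈{5}] r5c1 has the single candidate 5 ⇒ r5c1=5.
Step 5. [r4c5∈{1}] r4c5 is down to just 1 ⇒ r4c5=1.
Step 6. [r1c5∈{6}] r1c5 has the single candidate 6 ⇒ r1c5=6.
Step 7. [r2c4∈{1}] only 1 remains possible at r2c4 ⇒ r2c4=1.
Step 8. [r3c2∈{3,5}] across row 3, 3 lands solely at r3c2. So r3c2=3.
Step 9. [r1c2∈{1,5}] col 2 places 5 nowhere but r1c2, so r1c2=5.
Step 10. [r6c4∈{3,6}] in col 4, 3 fits only at r6c4. So r6c4=3.
Step 11. [r5c6∈{1,4}] across col 6, 4 lands solely at r5c6, so r5c6=4.
Step 12. [r6c2∈{1,6}] r6c2 is the only open cell in row 6 admitting 6 ⇒ r6c2=6.
Step 13. [r3c3∈{5}] r3c3 has the single candidate 5 ⇒ r3c3=5.
Step 14. [r6c6∈{1}] r6c6's peers cover all but 1, so r6c6=1.
Step 15. [r5c5∈{2}] r5c5's peers cover all but 2, so r5c5=2.
Step 16. [r4c2∈{4}] r4c2 is down to just 4, so r4c2=4.
Step 17. [r5c4∈{6}] only 6 remains possible at r5c4 ⇒ r5c4=6.
Step 18. [r6c5∈{5}] nothing but 5 survives at r6c5. So r6c5=5.
Step 19. [r1c1∈{3}] nothing but 3 survives at r1c1 ⇒ r1c1=3.
Step 20. [r2c3∈{6}] r2c3 is down to just 6, so r2c3=6.
Step 21. [r4c6∈{3}] nothing but 3 survives at r4c6, so r4c6=3.
Step 22. [r1c3∈{1}] r1c3 has the single candidate 1 ⇒ r1c3=1.
Step 23. [r5c2∈{1}] only 1 remains possible at r5c2. So r5c2=1.
Step 24. [r1c4∈{4}] only 4 remains possible at r1c4 ⇒ r1c4=4.

Answer: 3 5 1 4 6 2 / 4 2 6 1 3 5 / 1 3 5 2 4 6 / 6 4 2 5 1 3 / 5 1 3 6 2 4 / 2 6 4 3 5 1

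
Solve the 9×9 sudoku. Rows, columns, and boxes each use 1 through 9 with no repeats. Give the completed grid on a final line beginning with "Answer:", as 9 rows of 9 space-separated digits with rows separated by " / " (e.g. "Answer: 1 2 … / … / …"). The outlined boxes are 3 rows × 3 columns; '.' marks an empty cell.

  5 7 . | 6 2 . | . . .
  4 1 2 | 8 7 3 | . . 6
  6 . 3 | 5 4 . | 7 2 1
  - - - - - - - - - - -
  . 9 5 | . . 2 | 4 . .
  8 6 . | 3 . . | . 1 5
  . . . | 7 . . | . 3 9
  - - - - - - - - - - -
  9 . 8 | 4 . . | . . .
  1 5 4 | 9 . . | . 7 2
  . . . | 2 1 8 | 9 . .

Step 1. [r7c9∈{3}] r7c9 has the single candidate 3, so r7c9=3.
Step 2. [r9c8∈{4,5,6}] 5 has one home in row 9: r9c8, so r9c8=5.
Step 3. [r7c8∈{6}] r7c8's peers cover all but 6 ⇒ r7c8=6.
Step 4. [r4c8∈{8}] r4c8 has the single candidate 8. So r4c8=8.
Step 5. [r6c7∈{2,6}] across col 7, 6 lands solely at r6c7, so r6c7=6.
Step 6. [r1c3∈{9}] r1c3 is down to just 9 ⇒ r1c3=9.
Step 7. [r1c9∈{4,8}] 8 has one home in col 9: r1c9, so r1c9=8.
Step 8. [r5c6∈{4,9}] 4 has one home in row 5: r5c6, so r5c6=4.
Step 9. [r5c3∈{7}] r5c3's peers cover all but 7 ⇒ r5c3=7.
Step 10. [r7c5∈{5}] r7c5 has the single candidate 5, so r7c5=5.
Step 11. [r6c1∈{2}] only 2 remains possible at r6c1. So r6c1=2.
Step 12. [r4c5∈{6}] r4c5 has the single candidate 6 ⇒ r4c5=6.
Step 13. [r6c6∈{1,5}] row 6 places 5 nowhere but r6c6. So r6c6=5.
Step 14. [r9c2∈{3}] r9c2 is down to just 3. So r9c2=3.
Step 15. [r6c5∈{8}] r6c5 is down to just 8 ⇒ r6c5=8.
Step 16. [r9c3∈{6}] r9c3 has the single candidate 6. So r9c3=6.
Step 17. [r9c9∈{4}] r9c9 has the single candidate 4. So r9c9=4.
Step 18. [r7c2∈{2}] nothing but 2 survives at r7c2 ⇒ r7c2=2.
Step 19. [r3c2∈{8}] r3c2 is down to just 8, so r3c2=8.
Step 20. [r8c6∈{6}] r8c6 is down to just 6 ⇒ r8c6=6.
Step 21. [r8c7∈{8}] r8c7 is down to just 8, so r8c7=8.
Step 22. [r5c7∈{2}] r5c7 has the single candidate 2, so r5c7=2.
Step 23. [r1c8∈{4}] only 4 remains possible at r1c8 ⇒ r1c8=4.
Step 24. [r4c9∈{7}] only 7 remains possible at r4c9 ⇒ r4c9=7.
Step 25. [r2c8∈{9}] nothing but 9 survives at r2c8. So r2c8=9.
Step 26. [r5c5∈{9}] only 9 remains possible at r5c5, so r5c5=9.
Step 27. [r6c2∈{4}] r6c2 is down to just 4, so r6c2=4.
Step 28. [r4c1∈{3}] r4c1 is down to just 3. So r4c1=3.
Step 29. [r1c7∈{3}] r1c7's peers cover all but 3. So r1c7=3.
Step 30. [r4c4∈{1}] r4c4's peers cover all but 1. So r4c4=1.
Step 31. [r9c1∈{7}] r9c1 is down to just 7, so r9c1=7.
Step 32. [r6c3∈{1}] only 1 remains possible at r6c3. So r6c3=1.
Step 33. [r2c7∈{5}] r2c7 has the single candidate 5. So r2c7=5.
Step 34. [r3c6∈{9}] r3c6 is down to just 9, so r3c6=9.
Step 35. [r8c5∈{3}] r8c5 has the single candidate 3. So r8c5=3.
Step 36. [r7c6∈{7}] nothing but 7 survives at r7c6 ⇒ r7c6=7.
Step 37. [r1c6∈{1}] nothing but 1 survives at r1c6 ⇒ r1c6=1.
Step 38. [r7c7∈{1}] r7c7 has the single candidate 1, so r7c7=1.

Answer: 5 7 9 6 2 1 3 4 8 / 4 1 2 8 7 3 5 9 6 / 6 8 3 5 4 9 7 2 1 / 3 9 5 1 6 2 4 8 7 / 8 6 7 3 9 4 2 1 5 / 2 4 1 7 8 5 6 3 9 / 9 2 8 4 5 7 1 6 3 / 1 5 4 9 3 6 8 7 2 / 7 3 6 2 1 8 9 5 4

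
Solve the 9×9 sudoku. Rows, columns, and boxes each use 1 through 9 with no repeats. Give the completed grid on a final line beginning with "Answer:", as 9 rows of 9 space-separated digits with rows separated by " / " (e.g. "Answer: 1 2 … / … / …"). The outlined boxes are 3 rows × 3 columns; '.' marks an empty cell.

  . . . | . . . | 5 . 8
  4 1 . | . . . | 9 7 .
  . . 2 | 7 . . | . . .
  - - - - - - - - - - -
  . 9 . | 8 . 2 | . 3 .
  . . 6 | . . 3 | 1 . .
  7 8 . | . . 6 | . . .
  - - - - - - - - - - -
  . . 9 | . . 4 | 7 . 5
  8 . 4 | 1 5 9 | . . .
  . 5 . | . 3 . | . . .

Step 1. [r5c8∈{2,4,5,8,9}] in row 5, 8 fits only at r5c8. So r5c8=8.
Step 2. [r6c8∈{2,4,5,9}] 5 has one home in col 8: r6c8. So r6c8=5.
Step 3. [r9c8∈{1,2,4,6,9}] in col 8, 9 fits only at r9c8. So r9c8=9.
Step 4. [r7c5∈{2,6,8}] 8 has one home in row 7: r7c5 ⇒ r7c5=8.
Step 5. [r8c2∈{2,3,6,7}] in row 8, 7 fits only at r8c2 ⇒ r8c2=7.
Step 6. [r9c3∈{1}] r9c3 has the single candidate 1, so r9c3=1.
Step 7. [r3c9∈{1,3,4,6}] 1 has one home in col 9: r3c9 ⇒ r3c9=1.
Step 8. [r6c5∈{1,4,9}] 1 has one home in row 6: r6c5. So r6c5=1.
Step 9. [r5c4∈{4,5,9}] box 5 places 5 nowhere but r5c4 ⇒ r5c4=5.
Step 10. [r5c1∈{2}] r5c1's peers cover all but 2 ⇒ r5c1=2.
Step 11. [r9c1∈{6}] nothing but 6 survives at r9c1 ⇒ r9c1=6.
Step 12. [r9c4∈{2}] only 2 remains possible at r9c4, so r9c4=2.
Step 13. [r9c9∈{4}] nothing but 4 survives at r9c9 ⇒ r9c9=4.
Step 14. [r7c4∈{6}] r7c4 is down to just 6, so r7c4=6.
Step 15. [r2c3∈{3,5,8}] col 3 places 8 nowhere but r2c3, so r2c3=8.
Step 16. [r3c1∈{3,5,9}] box 1 places 5 nowhere but r3c1. So r3c1=5.
Step 17. [r3c5∈{4,6,9}] 9 has one home in row 3: r3c5, so r3c5=9.
Step 18. [r5c9∈{7,9}] 9 has one home in row 5: r5c9. So r5c9=9.
Step 19. [r6c9∈{2}] r6c9 is down to just 2, so r6c9=2.
Step 20. [r1c8∈{2,4,6}] in box 3, 2 fits only at r1c8 ⇒ r1c8=2.
Step 21. [r6c7∈{4}] nothing but 4 survives at r6c7 ⇒ r6c7=4.
Step 22. [r8c8∈{6}] r8c8 is down to just 6. So r8c8=6.
Step 23. [r4c5∈{4,7}] r4c5 is the only open cell in row 4 admitting 4. So r4c5=4.
Step 24. [r2c4∈{3}] only 3 remains possible at r2c4. So r2c4=3.
Step 25. [r2c9∈{6}] r2c9 has the single candidate 6, so r2c9=6.
Step 26. [r3c7∈{3}] r3c7 has the single candidate 3. So r3c7=3.
Step 27. [r7c1∈{3}] only 3 remains possible at r7c1. So r7c1=3.
Step 28. [r1c2∈{3,6}] col 2 places 3 nowhere but r1c2. So r1c2=3.
Step 29. [r5c2∈{4}] nothing but 4 survives at r5c2 ⇒ r5c2=4.
Step 30. [r1c5∈{6}] only 6 remains possible at r1c5, so r1c5=6.
Step 31. [r8c9∈{3}] nothing but 3 survives at r8c9 ⇒ r8c9=3.
Step 32. [r6c3∈{3}] r6c3 is down to just 3 ⇒ r6c3=3.
Step 33. [r4c1∈{1}] nothing but 1 survives at r4c1 ⇒ r4c1=1.
Step 34. [r3c6∈{8}] nothing but 8 survives at r3c6, so r3c6=8.
Step 35. [r1c1∈{9}] only 9 remains possible at r1c1 ⇒ r1c1=9.
Step 36. [r2c5∈{2}] r2c5's peers cover all but 2 ⇒ r2c5=2.
Step 37. [r4c3∈{5}] r4c3 is down to just 5 ⇒ r4c3=5.
Step 38. [r4c9∈{7}] r4c9 is down to just 7, so r4c9=7.
Step 39. [r8c7∈{2}] nothing but 2 survives at r8c7, so r8c7=2.
Step 40. [r3c8∈{4}] nothing but 4 survives at r3c8 ⇒ r3c8=4.
Step 41. [r6c4∈{9}] r6c4 has the single candidate 9 ⇒ r6c4=9.
Step 42. [r5c5∈{7}] only 7 remains possible at r5c5, so r5c5=7.
Step 43. [r1c3∈{7}] nothing but 7 survives at r1c3, so r1c3=7.
Step 44. [r3c2∈{6}] nothing but 6 survives at r3c2, so r3c2=6.
Step 45. [r9c7∈{8}] r9c7 is down to just 8. So r9c7=8.
Step 46. [r1c6∈{1}] r1c6's peers cover all but 1. So r1c6=1.
Step 47. [r4c7∈{6}] only 6 remains possible at r4c7 ⇒ r4c7=6.
Step 48. [r7c8∈{1}] r7c8 is down to just 1 ⇒ r7c8=1.
Step 49. [r2c6∈{5}] r2c6 has the single candidate 5 ⇒ r2c6=5.
Step 50. [r9c6∈{7}] nothing but 7 survives at r9c6 ⇒ r9c6=7.
Step 51. [r1c4∈{4}] r1c4 is down to just 4 ⇒ r1c4=4.
Step 52. [r7c2∈{2}] r7c2 has the single candidate 2. So r7c2=2.

Answer: 9 3 7 4 6 1 5 2 8 / 4 1 8 3 2 5 9 7 6 / 5 6 2 7 9 8 3 4 1 / 1 9 5 8 4 2 6 3 7 / 2 4 6 5 7 3 1 8 9 / 7 8 3 9 1 6 4 5 2 / 3 2 9 6 8 4 7 1 5 / 8 7 4 1 5 9 2 6 3 / 6 5 1 2 3 7 8 9 4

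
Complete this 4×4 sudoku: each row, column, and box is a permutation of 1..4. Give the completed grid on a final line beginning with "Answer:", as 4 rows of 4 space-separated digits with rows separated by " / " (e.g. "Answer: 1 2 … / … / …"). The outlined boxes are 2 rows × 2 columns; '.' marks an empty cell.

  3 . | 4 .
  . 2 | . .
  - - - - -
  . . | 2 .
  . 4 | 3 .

Step 1. [r4c4∈{1}] only 1 remains possible at r4c4, so r4c4=1.
Step 2. [r1c2∈{1}] nothing but 1 survives at r1c2 ⇒ r1c2=1.
Step 3. [r2c3∈{1}] r2c3 has the single candidate 1 ⇒ r2c3=1.
Step 4. [r2c4∈{3}] r2c4's peers cover all but 3. So r2c4=3.
Step 5. [r3c2∈{3}] r3c2's peers cover all but 3, so r3c2=3.
Step 6. [r2c1∈{4}] nothing but 4 survives at r2c1, so r2c1=4.
Step 7. [r3c1∈{1}] nothing but 1 survives at r3c1. So r3c1=1.
Step 8. [r1c4∈{2}] r1c4's peers cover all but 2. So r1c4=2.
Step 9. [r3c4∈{4}] r3c4 has the single candidate 4 ⇒ r3c4=4.
Step 10. [r4c1∈{2}] only 2 remains possible at r4c1, so r4c1=2.

Answer: 3 1 4 2 / 4 2 1 3 / 1 3 2 4 / 2 4 3 1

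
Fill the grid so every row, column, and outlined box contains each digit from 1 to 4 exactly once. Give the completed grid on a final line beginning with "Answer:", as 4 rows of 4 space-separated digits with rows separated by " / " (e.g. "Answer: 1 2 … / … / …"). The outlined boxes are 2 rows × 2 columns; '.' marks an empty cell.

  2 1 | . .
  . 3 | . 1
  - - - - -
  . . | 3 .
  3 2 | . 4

Step 1. [r2c1∈{4}] r2c1's peers cover all but 4, so r2c1=4.
Step 2. [r2c3∈{2}] r2c3's peers cover all but 2 ⇒ r2c3=2.
Step 3. [r4c3∈{1}] nothing but 1 survives at r4c3, so r4c3=1.
Step 4. [r3c2∈{4}] r3c2's peers cover all but 4, so r3c2=4.
Step 5. [r1c3∈{4}] only 4 remains possible at r1c3, so r1c3=4.
Step 6. [r1c4∈{3}] r1c4's peers cover all but 3, so r1c4=3.
Step 7. [r3c4∈{2}] r3c4 has the single candidate 2. So r3c4=2.
Step 8. [r3c1∈{1}] r3c1's peers cover all but 1 ⇒ r3c1=1.

Answer: 2 1 4 3 / 4 3 2 1 / 1 4 3 2 / 3 2 1 4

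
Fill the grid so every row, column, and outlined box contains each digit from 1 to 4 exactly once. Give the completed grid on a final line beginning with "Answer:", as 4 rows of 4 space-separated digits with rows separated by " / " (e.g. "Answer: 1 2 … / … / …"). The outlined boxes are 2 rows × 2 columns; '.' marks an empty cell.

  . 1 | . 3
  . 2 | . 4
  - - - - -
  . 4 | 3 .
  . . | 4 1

Step 1. [r4c1∈{2,3}] r4c1 is the only open cell in row 4 admitting 2 ⇒ r4c1=2.
Step 2. [r1c1∈{4}] nothing but 4 survives at r1c1, so r1c1=4.
Step 3. [r2c1∈{3}] r2c1's peers cover all but 3. So r2c1=3.
Step 4. [r2c3∈{1}] r2c3's peers cover all but 1. So r2c3=1.
Step 5. [r3c1∈{1}] nothing but 1 survives at r3c1. So r3c1=1.
Step 6. [r3c4∈{2}] r3c4's peers cover all but 2. So r3c4=2.
Step 7. [r1c3∈{2}] only 2 remains possible at r1c3. So r1c3=2.
Step 8. [r4c2∈{3}] r4c2 has the single candidate 3 ⇒ r4c2=3.

Answer: 4 1 2 3 / 3 2 1 4 / 1 4 3 2 / 2 3 4 1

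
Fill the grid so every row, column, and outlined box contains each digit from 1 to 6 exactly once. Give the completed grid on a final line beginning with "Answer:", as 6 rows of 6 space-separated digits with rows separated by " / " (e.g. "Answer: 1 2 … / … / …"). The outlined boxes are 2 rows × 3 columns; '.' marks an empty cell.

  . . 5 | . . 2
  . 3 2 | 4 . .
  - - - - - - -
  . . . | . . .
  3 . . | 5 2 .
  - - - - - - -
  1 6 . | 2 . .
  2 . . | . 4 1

Step 1. [r2c5∈{1,5,6}] in row 2, 1 fits only at r2c5 ⇒ r2c5=1.
Step 2. [r3c4∈{1,3,6}] 1 has one home in col 4: r3c4. So r3c4=1.
Step 3. [r5c3∈{3,4}] row 5 places 4 nowhere but r5c3. So r5c3=4.
Step 4. [r3c3∈{6}] nothing but 6 survives at r3c3. So r3c3=6.
Step 5. [r1c5∈{3,6}] 6 has one home in col 5: r1c5, so r1c5=6.
Step 6. [r5c5∈{3,5}] in col 5, 5 fits only at r5c5 ⇒ r5c5=5.
Step 7. [r1c1∈{4}] r1c1's peers cover all but 4. So r1c1=4.
Step 8. [r3c2∈{2,4,5}] row 3 places 2 nowhere but r3c2, so r3c2=2.
Step 9. [r4c2∈{1,4}] r4c2 is the only open cell in col 2 admitting 4. So r4c2=4.
Step 10. [r5c6∈{3}] r5c6 has the single candidate 3 ⇒ r5c6=3.
Step 11. [r3c5∈{3}] r3c5 has the single candidate 3, so r3c5=3.
Step 12. [r1c4∈{3}] only 3 remains possible at r1c4. So r1c4=3.
Step 13. [r1c2∈{1}] r1c2 is down to just 1, so r1c2=1.
Step 14. [r4c6∈{6}] r4c6 has the single candidate 6. So r4c6=6.
Step 15. [r6c4∈{6}] only 6 remains possible at r6c4 ⇒ r6c4=6.
Step 16. [r3c6∈{4}] r3c6 has the single candidate 4, so r3c6=4.
Step 17. [r6c2∈{5}] r6c2 is down to just 5, so r6c2=5.
Step 18. [r2c6∈{5}] r2c6's peers cover all but 5, so r2c6=5.
Step 19. [r2c1∈{6}] only 6 remains possible at r2c1, so r2c1=6.
Step 20. [r3c1∈{5}] nothing but 5 survives at r3c1, so r3c1=5.
Step 21. [r6c3∈{3}] r6c3's peers cover all but 3, so r6c3=3.
Step 22. [r4c3∈{1}] r4c3's peers cover all but 1. So r4c3=1.

Answer: 4 1 5 3 6 2 / 6 3 2 4 1 5 / 5 2 6 1 3 4 / 3 4 1 5 2 6 / 1 6 4 2 5 3 / 2 5 3 6 4 1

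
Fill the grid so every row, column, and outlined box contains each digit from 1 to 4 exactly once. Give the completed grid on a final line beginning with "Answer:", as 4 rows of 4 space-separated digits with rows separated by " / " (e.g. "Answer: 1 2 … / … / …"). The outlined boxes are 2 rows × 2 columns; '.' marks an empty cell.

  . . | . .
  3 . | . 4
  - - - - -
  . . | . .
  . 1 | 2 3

Step 1. [r1c1∈{1,2,4}] col 1 places 1 nowhere but r1c1. So r1c1=1.
Step 2. [r3c3∈{1,4}] col 3 places 4 nowhere but r3c3. So r3c3=4.
Step 3. [r2c2∈{2}] r2c2's peers cover all but 2 ⇒ r2c2=2.
Step 4. [r3c2∈{3}] only 3 remains possible at r3c2, so r3c2=3.
Step 5. [r2c3∈{1}] only 1 remains possible at r2c3. So r2c3=1.
Step 6. [r1c3∈{3}] r1c3 is down to just 3. So r1c3=3.
Step 7. [r1c2∈{4}] r1c2 has the single candidate 4, so r1c2=4.
Step 8. [r4c1∈{4}] nothing but 4 survives at r4c1, so r4c1=4.
Step 9. [r1c4∈{2}] r1c4 is down to just 2. So r1c4=2.
Step 10. [r3c4∈{1}] r3c4 is down to just 1. So r3c4=1.
Step 11. [r3c1∈{2}] nothing but 2 survives at r3c1, so r3c1=2.

Answer: 1 4 3 2 / 3 2 1 4 / 2 3 4 1 / 4 1 2 3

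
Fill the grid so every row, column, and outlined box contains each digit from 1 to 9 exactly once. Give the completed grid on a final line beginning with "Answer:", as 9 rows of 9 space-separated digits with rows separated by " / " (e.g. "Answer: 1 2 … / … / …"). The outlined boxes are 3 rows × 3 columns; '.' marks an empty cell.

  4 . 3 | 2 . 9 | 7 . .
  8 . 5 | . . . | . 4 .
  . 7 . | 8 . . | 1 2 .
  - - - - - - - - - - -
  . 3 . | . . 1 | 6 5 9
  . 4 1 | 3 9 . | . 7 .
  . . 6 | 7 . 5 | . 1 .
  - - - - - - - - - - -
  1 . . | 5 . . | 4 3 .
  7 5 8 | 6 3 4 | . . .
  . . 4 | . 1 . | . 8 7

Step 1. [r4c1∈{2}] nothing but 2 survives at r4c1, so r4c1=2.
Step 2. [r7c3∈{2,9}] col 3 places 2 nowhere but r7c3. So r7c3=2.
Step 3. [r6c5∈{2,4,8}] r6c5 is the only open cell in col 5 admitting 2, so r6c5=2.
Step 4. [r1c8∈{6}] only 6 remains possible at r1c8. So r1c8=6.
Step 5. [r7c2∈{6,9}] r7c2 is the only open cell in row 7 admitting 9 ⇒ r7c2=9.
Step 6. [r2c9∈{3}] r2c9 is down to just 3, so r2c9=3.
Step 7. [r5c6∈{6,8}] r5c6 is the only open cell in row 5 admitting 6. So r5c6=6.
Step 8. [r1c9∈{5,8}] r1c9 is the only open cell in row 1 admitting 8 ⇒ r1c9=8.
Step 9. [r3c5∈{4,5,6}] r3c5 is the only open cell in row 3 admitting 4 ⇒ r3c5=4.
Step 10. [r3c1∈{6,9}] r3c1 is the only open cell in row 3 admitting 6 ⇒ r3c1=6.
Step 11. [r7c6∈{7,8}] 8 has one home in col 6: r7c6 ⇒ r7c6=8.
Step 12. [r8c8∈{9}] only 9 remains possible at r8c8 ⇒ r8c8=9.
Step 13. [r8c7∈{2}] only 2 remains possible at r8c7, so r8c7=2.
Step 14. [r2c6∈{7}] r2c6 has the single candidate 7, so r2c6=7.
Step 15. [r6c7∈{3,8}] in row 6, 3 fits only at r6c7. So r6c7=3.
Step 16. [r1c2∈{1}] r1c2 has the single candidate 1 ⇒ r1c2=1.
Step 17. [r4c4∈{4}] nothing but 4 survives at r4c4. So r4c4=4.
Step 18. [r9c7∈{5}] r9c7 has the single candidate 5. So r9c7=5.
Step 19. [r9c6∈{2}] only 2 remains possible at r9c6, so r9c6=2.
Step 20. [r3c9∈{5}] r3c9 has the single candidate 5 ⇒ r3c9=5.
Step 21. [r9c1∈{3}] r9c1's peers cover all but 3, so r9c1=3.
Step 22. [r8c9∈{1}] r8c9's peers cover all but 1, so r8c9=1.
Step 23. [r3c6∈{3}] r3c6 has the single candidate 3 ⇒ r3c6=3.
Step 24. [r9c2∈{6}] r9c2 has the single candidate 6, so r9c2=6.
Step 25. [r1c5∈{5}] r1c5's peers cover all but 5, so r1c5=5.
Step 26. [r7c5∈{7}] only 7 remains possible at r7c5, so r7c5=7.
Step 27. [r4c5∈{8}] r4c5's peers cover all but 8 ⇒ r4c5=8.
Step 28. [r3c3∈{9}] r3c3 is down to just 9, so r3c3=9.
Step 29. [r6c2∈{8}] nothing but 8 survives at r6c2 ⇒ r6c2=8.
Step 30. [r6c9∈{4}] nothing but 4 survives at r6c9 ⇒ r6c9=4.
Step 31. [r6c1∈{9}] nothing but 9 survives at r6c1 ⇒ r6c1=9.
Step 32. [r5c1∈{5}] r5c1 is down to just 5. So r5c1=5.
Step 33. [r2c4∈{1}] r2c4 is down to just 1 ⇒ r2c4=1.
Step 34. [r2c7∈{9}] only 9 remains possible at r2c7. So r2c7=9.
Step 35. [r5c7∈{8}] only 8 remains possible at r5c7. So r5c7=8.
Step 36. [r5c9∈{2}] nothing but 2 survives at r5c9. So r5c9=2.
Step 37. [r2c2∈{2}] only 2 remains possible at r2c2, so r2c2=2.
Step 38. [r9c4∈{9}] r9c4 is down to just 9. So r9c4=9.
Step 39. [r4c3∈{7}] nothing but 7 survives at r4c3 ⇒ r4c3=7.
Step 40. [r2c5∈{6}] only 6 remains possible at r2c5, so r2c5=6.
Step 41. [r7c9∈{6}] r7c9 has the single candidate 6. So r7c9=6.

Answer: 4 1 3 2 5 9 7 6 8 / 8 2 5 1 6 7 9 4 3 / 6 7 9 8 4 3 1 2 5 / 2 3 7 4 8 1 6 5 9 / 5 4 1 3 9 6 8 7 2 / 9 8 6 7 2 5 3 1 4 / 1 9 2 5 7 8 4 3 6 / 7 5 8 6 3 4 2 9 1 / 3 6 4 9 1 2 5 8 7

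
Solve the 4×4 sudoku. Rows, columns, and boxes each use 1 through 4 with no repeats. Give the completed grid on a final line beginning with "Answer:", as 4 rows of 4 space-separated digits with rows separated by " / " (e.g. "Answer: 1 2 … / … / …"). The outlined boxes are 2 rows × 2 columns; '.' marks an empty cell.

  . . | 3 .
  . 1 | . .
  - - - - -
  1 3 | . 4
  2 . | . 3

Step 1. [r1c2∈{2,4}] col 2 places 2 nowhere but r1c2. So r1c2=2.
Step 2. [r2c3∈{2,4}] r2c3 is the only open cell in col 3 admitting 4. So r2c3=4.
Step 3. [r3c3∈{2}] r3c3 has the single candidate 2 ⇒ r3c3=2.
Step 4. [r2c4∈{2}] r2c4's peers cover all but 2, so r2c4=2.
Step 5. [r2c1∈{3}] r2c1's peers cover all but 3 ⇒ r2c1=3.
Step 6. [r1c1∈{4}] only 4 remains possible at r1c1 ⇒ r1c1=4.
Step 7. [r4c2∈{4}] r4c2 is down to just 4. So r4c2=4.
Step 8. [r4c3∈{1}] r4c3 has the single candidate 1, so r4c3=1.
Step 9. [r1c4∈{1}] only 1 remains possible at r1c4. So r1c4=1.

Answer: 4 2 3 1 / 3 1 4 2 / 1 3 2 4 / 2 4 1 3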